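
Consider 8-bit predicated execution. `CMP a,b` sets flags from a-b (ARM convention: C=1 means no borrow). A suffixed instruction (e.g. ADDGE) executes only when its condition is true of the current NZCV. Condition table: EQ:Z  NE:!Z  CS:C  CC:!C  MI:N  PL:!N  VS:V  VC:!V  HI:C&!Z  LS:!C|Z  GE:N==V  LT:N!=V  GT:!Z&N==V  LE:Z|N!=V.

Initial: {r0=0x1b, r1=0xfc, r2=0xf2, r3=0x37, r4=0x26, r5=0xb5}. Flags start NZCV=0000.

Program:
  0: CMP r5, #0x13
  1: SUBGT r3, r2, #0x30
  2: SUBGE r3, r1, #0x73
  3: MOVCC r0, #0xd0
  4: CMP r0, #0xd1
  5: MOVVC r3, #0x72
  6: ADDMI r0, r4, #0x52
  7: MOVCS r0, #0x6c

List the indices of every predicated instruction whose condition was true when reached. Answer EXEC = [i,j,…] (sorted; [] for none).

EXEC = [5]

[0] flags=1010 → (cmp)
[1] flags=1010 GT?F → skip
[2] flags=1010 GE?F → skip
[3] flags=1010 CC?F → skip
[4] flags=0000 → (cmp)
[5] flags=0000 VC?T → r3=0x72
[6] flags=0000 MI?F → skip
[7] flags=0000 CS?F → skip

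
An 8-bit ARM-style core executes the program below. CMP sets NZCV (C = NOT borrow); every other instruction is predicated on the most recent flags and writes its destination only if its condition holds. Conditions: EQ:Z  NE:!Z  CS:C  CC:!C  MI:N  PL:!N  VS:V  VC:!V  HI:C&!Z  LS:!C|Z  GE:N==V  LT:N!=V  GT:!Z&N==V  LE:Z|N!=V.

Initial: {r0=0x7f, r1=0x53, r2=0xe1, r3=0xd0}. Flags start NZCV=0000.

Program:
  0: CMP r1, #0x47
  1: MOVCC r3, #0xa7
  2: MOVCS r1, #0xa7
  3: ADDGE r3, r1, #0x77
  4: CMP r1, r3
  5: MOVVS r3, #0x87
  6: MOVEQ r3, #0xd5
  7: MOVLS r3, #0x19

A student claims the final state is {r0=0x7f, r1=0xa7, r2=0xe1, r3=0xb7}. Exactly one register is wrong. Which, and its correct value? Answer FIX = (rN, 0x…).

[0] flags=0010 → (cmp)
[1] flags=0010 CC?F → skip
[2] flags=0010 CS?T → r1=0xa7
[3] flags=0010 GE?T → r3=0x1e
[4] flags=1010 → (cmp)
[5] flags=1010 VS?F → skip
[6] flags=1010 EQ?F → skip
[7] flags=1010 LS?F → skip

FIX = (r3, 0x1e)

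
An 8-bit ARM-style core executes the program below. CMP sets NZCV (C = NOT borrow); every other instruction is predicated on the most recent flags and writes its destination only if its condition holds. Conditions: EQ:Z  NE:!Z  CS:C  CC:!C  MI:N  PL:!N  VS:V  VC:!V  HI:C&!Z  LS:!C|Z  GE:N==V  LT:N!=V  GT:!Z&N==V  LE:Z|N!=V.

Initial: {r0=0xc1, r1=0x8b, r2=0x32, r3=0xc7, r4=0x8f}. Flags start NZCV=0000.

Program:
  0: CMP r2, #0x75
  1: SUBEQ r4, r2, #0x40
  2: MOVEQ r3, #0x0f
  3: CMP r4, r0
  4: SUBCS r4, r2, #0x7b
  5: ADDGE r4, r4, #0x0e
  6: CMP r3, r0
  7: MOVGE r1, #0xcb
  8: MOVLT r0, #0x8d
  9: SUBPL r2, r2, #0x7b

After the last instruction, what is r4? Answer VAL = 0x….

VAL = 0x8f

0: ✓ CMP  NZCV=1000
1: · SUBEQ
2: · MOVEQ
3: ✓ CMP  NZCV=1000
4: · SUBCS
5: · ADDGE
6: ✓ CMP  NZCV=0010
7: ✓ MOVGE  r1←0xcb
8: · MOVLT
9: ✓ SUBPL  r2←0xb7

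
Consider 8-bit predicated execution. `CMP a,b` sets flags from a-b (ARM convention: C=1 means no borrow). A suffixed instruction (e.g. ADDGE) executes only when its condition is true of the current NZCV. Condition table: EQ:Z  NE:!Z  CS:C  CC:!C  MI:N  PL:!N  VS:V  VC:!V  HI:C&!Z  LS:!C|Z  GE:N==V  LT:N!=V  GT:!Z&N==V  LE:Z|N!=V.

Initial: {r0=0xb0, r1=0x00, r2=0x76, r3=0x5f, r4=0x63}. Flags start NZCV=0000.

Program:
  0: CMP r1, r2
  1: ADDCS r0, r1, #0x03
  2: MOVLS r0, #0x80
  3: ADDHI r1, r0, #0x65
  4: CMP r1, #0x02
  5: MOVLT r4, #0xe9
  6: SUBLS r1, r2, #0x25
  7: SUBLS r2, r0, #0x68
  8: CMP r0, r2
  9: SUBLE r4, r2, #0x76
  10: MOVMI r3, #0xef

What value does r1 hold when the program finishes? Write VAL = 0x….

VAL = 0x51

0: ✓ CMP  NZCV=1000
1: · ADDCS
2: ✓ MOVLS  r0←0x80
3: · ADDHI
4: ✓ CMP  NZCV=1000
5: ✓ MOVLT  r4←0xe9
6: ✓ SUBLS  r1←0x51
7: ✓ SUBLS  r2←0x18
8: ✓ CMP  NZCV=0011
9: ✓ SUBLE  r4←0xa2
10: · MOVMI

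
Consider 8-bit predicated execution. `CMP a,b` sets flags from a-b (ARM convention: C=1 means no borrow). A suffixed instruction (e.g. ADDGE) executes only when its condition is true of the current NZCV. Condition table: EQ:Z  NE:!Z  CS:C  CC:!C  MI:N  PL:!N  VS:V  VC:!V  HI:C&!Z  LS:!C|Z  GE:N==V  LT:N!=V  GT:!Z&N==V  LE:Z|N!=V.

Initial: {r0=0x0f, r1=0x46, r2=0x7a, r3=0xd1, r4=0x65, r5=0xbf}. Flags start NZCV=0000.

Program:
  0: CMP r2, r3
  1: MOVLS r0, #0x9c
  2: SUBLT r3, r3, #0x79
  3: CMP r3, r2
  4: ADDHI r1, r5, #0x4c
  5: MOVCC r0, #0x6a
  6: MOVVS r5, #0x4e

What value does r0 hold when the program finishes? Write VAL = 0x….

[0] flags=1001 → (cmp)
[1] flags=1001 LS?T → r0=0x9c
[2] flags=1001 LT?F → skip
[3] flags=0011 → (cmp)
[4] flags=0011 HI?T → r1=0x0b
[5] flags=0011 CC?F → skip
[6] flags=0011 VS?T → r5=0x4e

VAL = 0x9c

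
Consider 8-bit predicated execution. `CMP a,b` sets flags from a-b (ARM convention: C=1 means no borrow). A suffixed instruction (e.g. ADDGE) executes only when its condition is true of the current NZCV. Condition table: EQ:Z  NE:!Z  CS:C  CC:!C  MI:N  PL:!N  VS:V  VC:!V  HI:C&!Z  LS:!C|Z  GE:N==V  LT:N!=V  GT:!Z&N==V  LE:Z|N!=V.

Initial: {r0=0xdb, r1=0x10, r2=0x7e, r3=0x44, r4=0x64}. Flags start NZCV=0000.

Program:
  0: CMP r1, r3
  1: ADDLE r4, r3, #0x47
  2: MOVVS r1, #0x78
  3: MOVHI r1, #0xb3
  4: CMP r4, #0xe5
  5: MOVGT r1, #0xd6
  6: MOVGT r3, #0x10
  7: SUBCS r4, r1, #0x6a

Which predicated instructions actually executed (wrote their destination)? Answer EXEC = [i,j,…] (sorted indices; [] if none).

0: ✓ CMP  NZCV=1000
1: ✓ ADDLE  r4←0x8b
2: · MOVVS
3: · MOVHI
4: ✓ CMP  NZCV=1000
5: · MOVGT
6: · MOVGT
7: · SUBCS

EXEC = [1]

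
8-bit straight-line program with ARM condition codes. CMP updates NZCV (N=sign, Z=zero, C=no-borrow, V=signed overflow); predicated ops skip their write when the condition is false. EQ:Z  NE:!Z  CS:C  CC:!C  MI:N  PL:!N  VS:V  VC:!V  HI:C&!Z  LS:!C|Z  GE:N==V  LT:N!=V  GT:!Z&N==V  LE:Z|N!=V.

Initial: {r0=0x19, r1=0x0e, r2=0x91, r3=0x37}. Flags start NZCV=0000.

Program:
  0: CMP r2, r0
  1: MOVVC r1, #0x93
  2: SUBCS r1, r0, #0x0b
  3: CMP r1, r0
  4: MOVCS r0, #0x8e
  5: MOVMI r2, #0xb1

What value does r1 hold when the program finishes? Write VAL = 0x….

[0] flags=0011 → (cmp)
[1] flags=0011 VC?F → skip
[2] flags=0011 CS?T → r1=0x0e
[3] flags=1000 → (cmp)
[4] flags=1000 CS?F → skip
[5] flags=1000 MI?T → r2=0xb1

VAL = 0x0e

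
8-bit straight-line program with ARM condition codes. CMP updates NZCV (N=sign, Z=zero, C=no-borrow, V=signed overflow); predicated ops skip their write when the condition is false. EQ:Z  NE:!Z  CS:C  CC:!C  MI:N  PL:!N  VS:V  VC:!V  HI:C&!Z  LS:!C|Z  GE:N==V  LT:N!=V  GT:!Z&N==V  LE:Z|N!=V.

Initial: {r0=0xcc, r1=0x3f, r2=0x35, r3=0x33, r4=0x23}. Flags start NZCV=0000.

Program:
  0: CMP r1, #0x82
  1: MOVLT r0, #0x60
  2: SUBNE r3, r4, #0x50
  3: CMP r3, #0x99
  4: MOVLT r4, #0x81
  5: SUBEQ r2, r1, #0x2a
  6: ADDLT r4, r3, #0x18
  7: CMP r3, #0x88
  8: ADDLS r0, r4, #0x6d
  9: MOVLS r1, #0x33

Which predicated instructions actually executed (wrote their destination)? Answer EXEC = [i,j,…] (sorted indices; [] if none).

[0] flags=1001 → (cmp)
[1] flags=1001 LT?F → skip
[2] flags=1001 NE?T → r3=0xd3
[3] flags=0010 → (cmp)
[4] flags=0010 LT?F → skip
[5] flags=0010 EQ?F → skip
[6] flags=0010 LT?F → skip
[7] flags=0010 → (cmp)
[8] flags=0010 LS?F → skip
[9] flags=0010 LS?F → skip

EXEC = [2]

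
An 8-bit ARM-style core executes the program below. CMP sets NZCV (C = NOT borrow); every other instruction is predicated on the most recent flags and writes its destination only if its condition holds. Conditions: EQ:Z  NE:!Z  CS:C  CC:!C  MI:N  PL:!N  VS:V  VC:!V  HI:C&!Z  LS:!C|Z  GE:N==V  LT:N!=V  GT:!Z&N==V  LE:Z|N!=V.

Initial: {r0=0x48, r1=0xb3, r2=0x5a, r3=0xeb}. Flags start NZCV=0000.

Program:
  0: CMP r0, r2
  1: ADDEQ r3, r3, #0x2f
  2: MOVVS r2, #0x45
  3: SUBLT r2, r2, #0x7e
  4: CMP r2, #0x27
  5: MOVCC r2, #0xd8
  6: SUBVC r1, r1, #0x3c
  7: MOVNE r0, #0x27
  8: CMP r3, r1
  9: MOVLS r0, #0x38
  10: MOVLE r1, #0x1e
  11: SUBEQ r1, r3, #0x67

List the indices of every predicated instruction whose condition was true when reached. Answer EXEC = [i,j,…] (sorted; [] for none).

0: ✓ CMP  NZCV=1000
1: · ADDEQ
2: · MOVVS
3: ✓ SUBLT  r2←0xdc
4: ✓ CMP  NZCV=1010
5: · MOVCC
6: ✓ SUBVC  r1←0x77
7: ✓ MOVNE  r0←0x27
8: ✓ CMP  NZCV=0011
9: · MOVLS
10: ✓ MOVLE  r1←0x1e
11: · SUBEQ

EXEC = [3,6,7,10]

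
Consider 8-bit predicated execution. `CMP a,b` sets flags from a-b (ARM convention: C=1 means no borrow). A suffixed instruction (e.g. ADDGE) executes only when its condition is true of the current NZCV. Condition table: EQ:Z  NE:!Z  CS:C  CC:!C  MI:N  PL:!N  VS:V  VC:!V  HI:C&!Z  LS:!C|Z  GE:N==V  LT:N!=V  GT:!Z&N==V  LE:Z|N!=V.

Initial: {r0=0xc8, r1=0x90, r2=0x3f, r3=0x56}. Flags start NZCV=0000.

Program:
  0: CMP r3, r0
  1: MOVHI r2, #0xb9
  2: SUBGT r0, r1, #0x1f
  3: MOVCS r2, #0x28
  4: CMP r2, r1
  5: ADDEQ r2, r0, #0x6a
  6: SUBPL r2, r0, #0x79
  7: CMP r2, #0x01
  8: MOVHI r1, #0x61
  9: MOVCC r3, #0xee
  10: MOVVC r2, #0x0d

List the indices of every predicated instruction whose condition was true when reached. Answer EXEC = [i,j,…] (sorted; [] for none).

[0] flags=1001 → (cmp)
[1] flags=1001 HI?F → skip
[2] flags=1001 GT?T → r0=0x71
[3] flags=1001 CS?F → skip
[4] flags=1001 → (cmp)
[5] flags=1001 EQ?F → skip
[6] flags=1001 PL?F → skip
[7] flags=0010 → (cmp)
[8] flags=0010 HI?T → r1=0x61
[9] flags=0010 CC?F → skip
[10] flags=0010 VC?T → r2=0x0d

EXEC = [2,8,10]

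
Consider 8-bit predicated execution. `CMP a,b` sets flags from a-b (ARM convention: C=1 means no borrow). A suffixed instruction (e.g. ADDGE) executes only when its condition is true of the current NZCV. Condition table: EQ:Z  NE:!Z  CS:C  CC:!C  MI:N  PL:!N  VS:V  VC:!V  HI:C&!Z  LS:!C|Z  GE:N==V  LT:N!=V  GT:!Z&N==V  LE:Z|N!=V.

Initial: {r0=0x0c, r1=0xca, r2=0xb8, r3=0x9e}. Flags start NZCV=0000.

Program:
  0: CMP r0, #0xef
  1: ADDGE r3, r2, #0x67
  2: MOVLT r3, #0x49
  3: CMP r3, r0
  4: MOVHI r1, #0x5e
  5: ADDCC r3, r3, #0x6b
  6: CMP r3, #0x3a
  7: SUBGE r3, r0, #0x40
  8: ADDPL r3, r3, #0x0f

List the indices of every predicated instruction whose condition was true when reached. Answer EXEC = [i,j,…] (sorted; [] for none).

EXEC = [1,4]

0: ✓ CMP  NZCV=0000
1: ✓ ADDGE  r3←0x1f
2: · MOVLT
3: ✓ CMP  NZCV=0010
4: ✓ MOVHI  r1←0x5e
5: · ADDCC
6: ✓ CMP  NZCV=1000
7: · SUBGE
8: · ADDPL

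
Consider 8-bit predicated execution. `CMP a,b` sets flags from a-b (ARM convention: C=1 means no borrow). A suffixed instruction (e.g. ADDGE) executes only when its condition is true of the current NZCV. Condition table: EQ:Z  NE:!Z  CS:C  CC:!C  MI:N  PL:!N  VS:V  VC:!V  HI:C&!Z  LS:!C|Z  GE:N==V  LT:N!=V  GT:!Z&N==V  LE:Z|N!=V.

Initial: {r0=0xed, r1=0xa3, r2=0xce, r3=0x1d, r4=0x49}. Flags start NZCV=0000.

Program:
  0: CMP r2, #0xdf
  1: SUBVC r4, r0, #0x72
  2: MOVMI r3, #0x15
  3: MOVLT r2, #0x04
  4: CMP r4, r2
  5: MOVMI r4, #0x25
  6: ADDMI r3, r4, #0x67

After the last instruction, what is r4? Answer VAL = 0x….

VAL = 0x7b

0: ✓ CMP  NZCV=1000
1: ✓ SUBVC  r4←0x7b
2: ✓ MOVMI  r3←0x15
3: ✓ MOVLT  r2←0x04
4: ✓ CMP  NZCV=0010
5: · MOVMI
6: · ADDMI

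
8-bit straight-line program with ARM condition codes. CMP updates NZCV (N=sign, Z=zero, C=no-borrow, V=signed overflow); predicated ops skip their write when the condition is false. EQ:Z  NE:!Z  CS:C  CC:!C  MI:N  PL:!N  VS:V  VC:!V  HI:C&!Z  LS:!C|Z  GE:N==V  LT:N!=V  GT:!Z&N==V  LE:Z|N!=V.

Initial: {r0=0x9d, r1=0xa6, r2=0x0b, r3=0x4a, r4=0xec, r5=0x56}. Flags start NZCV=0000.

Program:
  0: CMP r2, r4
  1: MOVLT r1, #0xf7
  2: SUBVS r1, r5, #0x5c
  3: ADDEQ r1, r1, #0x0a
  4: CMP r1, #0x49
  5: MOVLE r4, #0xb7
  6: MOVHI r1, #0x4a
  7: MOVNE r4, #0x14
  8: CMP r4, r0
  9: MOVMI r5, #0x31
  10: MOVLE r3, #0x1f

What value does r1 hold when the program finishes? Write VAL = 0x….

[0] flags=0000 → (cmp)
[1] flags=0000 LT?F → skip
[2] flags=0000 VS?F → skip
[3] flags=0000 EQ?F → skip
[4] flags=0011 → (cmp)
[5] flags=0011 LE?T → r4=0xb7
[6] flags=0011 HI?T → r1=0x4a
[7] flags=0011 NE?T → r4=0x14
[8] flags=0000 → (cmp)
[9] flags=0000 MI?F → skip
[10] flags=0000 LE?F → skip

VAL = 0x4a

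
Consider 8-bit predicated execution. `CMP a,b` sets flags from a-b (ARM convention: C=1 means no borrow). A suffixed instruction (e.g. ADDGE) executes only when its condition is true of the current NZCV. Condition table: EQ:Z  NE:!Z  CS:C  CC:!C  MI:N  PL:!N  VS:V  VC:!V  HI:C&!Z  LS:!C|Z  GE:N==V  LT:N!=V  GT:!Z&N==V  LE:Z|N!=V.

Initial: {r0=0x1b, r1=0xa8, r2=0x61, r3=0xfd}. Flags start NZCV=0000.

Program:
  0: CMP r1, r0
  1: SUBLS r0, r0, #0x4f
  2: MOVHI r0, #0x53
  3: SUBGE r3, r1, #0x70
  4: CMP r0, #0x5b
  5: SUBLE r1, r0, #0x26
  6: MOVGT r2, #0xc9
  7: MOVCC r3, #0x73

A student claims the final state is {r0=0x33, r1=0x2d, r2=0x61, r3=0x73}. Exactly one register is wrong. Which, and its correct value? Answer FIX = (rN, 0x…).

FIX = (r0, 0x53)

0: ✓ CMP  NZCV=1010
1: · SUBLS
2: ✓ MOVHI  r0←0x53
3: · SUBGE
4: ✓ CMP  NZCV=1000
5: ✓ SUBLE  r1←0x2d
6: · MOVGT
7: ✓ MOVCC  r3←0x73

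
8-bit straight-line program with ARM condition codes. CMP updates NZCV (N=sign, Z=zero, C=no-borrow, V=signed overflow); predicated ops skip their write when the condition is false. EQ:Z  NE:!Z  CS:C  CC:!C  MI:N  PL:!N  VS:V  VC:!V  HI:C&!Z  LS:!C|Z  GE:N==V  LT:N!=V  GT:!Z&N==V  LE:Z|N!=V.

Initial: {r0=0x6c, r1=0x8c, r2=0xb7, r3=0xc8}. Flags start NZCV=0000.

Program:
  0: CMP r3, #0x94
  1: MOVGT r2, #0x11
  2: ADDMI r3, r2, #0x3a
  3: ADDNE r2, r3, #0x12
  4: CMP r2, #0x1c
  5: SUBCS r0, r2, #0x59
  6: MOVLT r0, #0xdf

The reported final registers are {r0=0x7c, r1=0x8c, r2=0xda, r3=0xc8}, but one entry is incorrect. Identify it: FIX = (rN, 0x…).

[0] flags=0010 → (cmp)
[1] flags=0010 GT?T → r2=0x11
[2] flags=0010 MI?F → skip
[3] flags=0010 NE?T → r2=0xda
[4] flags=1010 → (cmp)
[5] flags=1010 CS?T → r0=0x81
[6] flags=1010 LT?T → r0=0xdf

FIX = (r0, 0xdf)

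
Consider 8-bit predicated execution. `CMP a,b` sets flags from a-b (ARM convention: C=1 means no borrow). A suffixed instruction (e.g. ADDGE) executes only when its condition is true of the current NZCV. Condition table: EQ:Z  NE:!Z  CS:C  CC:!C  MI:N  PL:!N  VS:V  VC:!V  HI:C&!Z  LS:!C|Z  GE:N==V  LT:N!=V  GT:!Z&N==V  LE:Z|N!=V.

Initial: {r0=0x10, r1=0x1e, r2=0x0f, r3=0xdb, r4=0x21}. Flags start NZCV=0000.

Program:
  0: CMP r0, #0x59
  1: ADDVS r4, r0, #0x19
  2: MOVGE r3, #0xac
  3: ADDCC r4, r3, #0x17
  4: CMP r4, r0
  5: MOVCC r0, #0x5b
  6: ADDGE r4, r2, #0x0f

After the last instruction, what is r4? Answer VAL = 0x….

VAL = 0xf2

[0] flags=1000 → (cmp)
[1] flags=1000 VS?F → skip
[2] flags=1000 GE?F → skip
[3] flags=1000 CC?T → r4=0xf2
[4] flags=1010 → (cmp)
[5] flags=1010 CC?F → skip
[6] flags=1010 GE?F → skip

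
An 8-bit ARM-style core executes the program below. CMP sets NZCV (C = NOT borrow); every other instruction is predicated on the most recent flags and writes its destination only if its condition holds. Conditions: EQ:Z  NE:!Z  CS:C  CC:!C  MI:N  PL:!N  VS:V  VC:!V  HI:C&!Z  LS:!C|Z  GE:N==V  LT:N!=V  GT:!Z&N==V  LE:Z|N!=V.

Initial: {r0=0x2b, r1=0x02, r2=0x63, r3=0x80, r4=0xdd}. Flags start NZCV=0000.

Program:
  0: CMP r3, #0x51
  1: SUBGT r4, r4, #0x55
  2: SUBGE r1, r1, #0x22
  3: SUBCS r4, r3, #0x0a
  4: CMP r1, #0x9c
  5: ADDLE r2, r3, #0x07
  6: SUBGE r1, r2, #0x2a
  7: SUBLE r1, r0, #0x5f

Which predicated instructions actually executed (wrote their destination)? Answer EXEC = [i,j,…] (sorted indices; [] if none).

0: ✓ CMP  NZCV=0011
1: · SUBGT
2: · SUBGE
3: ✓ SUBCS  r4←0x76
4: ✓ CMP  NZCV=0000
5: · ADDLE
6: ✓ SUBGE  r1←0x39
7: · SUBLE

EXEC = [3,6]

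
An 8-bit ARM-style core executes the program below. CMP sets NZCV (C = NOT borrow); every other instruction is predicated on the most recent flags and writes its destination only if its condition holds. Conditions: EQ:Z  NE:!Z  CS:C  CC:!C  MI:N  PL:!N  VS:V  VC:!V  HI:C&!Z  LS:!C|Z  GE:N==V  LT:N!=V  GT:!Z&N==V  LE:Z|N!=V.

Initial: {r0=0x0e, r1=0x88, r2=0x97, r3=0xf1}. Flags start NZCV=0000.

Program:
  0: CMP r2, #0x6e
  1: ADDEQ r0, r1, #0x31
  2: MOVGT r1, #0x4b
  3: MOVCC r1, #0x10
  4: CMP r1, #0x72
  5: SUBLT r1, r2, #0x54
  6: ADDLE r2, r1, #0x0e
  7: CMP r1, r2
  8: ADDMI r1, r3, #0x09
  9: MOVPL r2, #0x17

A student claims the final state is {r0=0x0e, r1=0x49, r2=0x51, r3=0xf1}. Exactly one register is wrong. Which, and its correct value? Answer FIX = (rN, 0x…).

[0] flags=0011 → (cmp)
[1] flags=0011 EQ?F → skip
[2] flags=0011 GT?F → skip
[3] flags=0011 CC?F → skip
[4] flags=0011 → (cmp)
[5] flags=0011 LT?T → r1=0x43
[6] flags=0011 LE?T → r2=0x51
[7] flags=1000 → (cmp)
[8] flags=1000 MI?T → r1=0xfa
[9] flags=1000 PL?F → skip

FIX = (r1, 0xfa)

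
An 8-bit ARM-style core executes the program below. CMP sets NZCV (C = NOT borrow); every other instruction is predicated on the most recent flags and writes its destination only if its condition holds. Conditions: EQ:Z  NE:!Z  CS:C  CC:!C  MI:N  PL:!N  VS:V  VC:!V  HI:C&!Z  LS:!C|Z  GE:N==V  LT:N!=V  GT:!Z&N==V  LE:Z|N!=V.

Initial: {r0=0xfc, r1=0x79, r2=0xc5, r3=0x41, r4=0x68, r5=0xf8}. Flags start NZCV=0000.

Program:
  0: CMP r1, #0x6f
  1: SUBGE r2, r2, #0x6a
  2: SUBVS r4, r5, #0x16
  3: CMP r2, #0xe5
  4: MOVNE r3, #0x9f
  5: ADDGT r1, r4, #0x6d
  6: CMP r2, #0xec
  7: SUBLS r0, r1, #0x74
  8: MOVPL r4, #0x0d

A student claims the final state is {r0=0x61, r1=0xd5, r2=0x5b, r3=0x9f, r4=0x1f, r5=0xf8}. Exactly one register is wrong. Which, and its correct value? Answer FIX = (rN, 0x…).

[0] flags=0010 → (cmp)
[1] flags=0010 GE?T → r2=0x5b
[2] flags=0010 VS?F → skip
[3] flags=0000 → (cmp)
[4] flags=0000 NE?T → r3=0x9f
[5] flags=0000 GT?T → r1=0xd5
[6] flags=0000 → (cmp)
[7] flags=0000 LS?T → r0=0x61
[8] flags=0000 PL?T → r4=0x0d

FIX = (r4, 0x0d)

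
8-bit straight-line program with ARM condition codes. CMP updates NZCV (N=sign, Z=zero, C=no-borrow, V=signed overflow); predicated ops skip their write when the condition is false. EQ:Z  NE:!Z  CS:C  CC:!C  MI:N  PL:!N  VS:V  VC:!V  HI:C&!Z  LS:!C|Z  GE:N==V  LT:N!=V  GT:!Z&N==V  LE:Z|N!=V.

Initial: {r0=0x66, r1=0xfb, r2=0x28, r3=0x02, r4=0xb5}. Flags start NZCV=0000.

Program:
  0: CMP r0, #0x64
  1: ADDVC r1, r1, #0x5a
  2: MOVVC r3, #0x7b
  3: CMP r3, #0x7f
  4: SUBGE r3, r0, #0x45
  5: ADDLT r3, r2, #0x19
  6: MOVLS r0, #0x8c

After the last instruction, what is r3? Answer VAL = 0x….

VAL = 0x41

[0] flags=0010 → (cmp)
[1] flags=0010 VC?T → r1=0x55
[2] flags=0010 VC?T → r3=0x7b
[3] flags=1000 → (cmp)
[4] flags=1000 GE?F → skip
[5] flags=1000 LT?T → r3=0x41
[6] flags=1000 LS?T → r0=0x8c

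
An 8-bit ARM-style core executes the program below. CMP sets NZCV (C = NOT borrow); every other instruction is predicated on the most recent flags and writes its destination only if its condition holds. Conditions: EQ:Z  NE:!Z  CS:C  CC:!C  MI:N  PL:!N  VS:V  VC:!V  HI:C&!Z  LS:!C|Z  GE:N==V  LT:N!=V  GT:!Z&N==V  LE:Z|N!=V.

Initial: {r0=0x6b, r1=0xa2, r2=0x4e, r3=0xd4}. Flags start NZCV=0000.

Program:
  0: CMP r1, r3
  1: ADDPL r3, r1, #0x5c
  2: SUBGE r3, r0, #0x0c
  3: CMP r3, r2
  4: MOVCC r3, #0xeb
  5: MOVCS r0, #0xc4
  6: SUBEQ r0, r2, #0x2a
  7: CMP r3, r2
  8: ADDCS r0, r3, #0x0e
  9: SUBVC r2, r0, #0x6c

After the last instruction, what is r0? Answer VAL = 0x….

0: ✓ CMP  NZCV=1000
1: · ADDPL
2: · SUBGE
3: ✓ CMP  NZCV=1010
4: · MOVCC
5: ✓ MOVCS  r0←0xc4
6: · SUBEQ
7: ✓ CMP  NZCV=1010
8: ✓ ADDCS  r0←0xe2
9: ✓ SUBVC  r2←0x76

VAL = 0xe2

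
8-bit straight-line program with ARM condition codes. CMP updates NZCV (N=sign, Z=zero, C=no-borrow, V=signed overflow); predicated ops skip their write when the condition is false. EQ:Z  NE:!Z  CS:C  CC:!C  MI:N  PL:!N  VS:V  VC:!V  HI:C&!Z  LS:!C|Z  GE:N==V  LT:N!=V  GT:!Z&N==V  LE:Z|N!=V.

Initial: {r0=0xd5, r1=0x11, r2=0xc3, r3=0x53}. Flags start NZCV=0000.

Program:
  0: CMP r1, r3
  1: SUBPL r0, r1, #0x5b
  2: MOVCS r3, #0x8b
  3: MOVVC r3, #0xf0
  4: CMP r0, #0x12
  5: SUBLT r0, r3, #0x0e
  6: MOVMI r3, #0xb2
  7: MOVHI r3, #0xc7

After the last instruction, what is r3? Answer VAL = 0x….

VAL = 0xc7

[0] flags=1000 → (cmp)
[1] flags=1000 PL?F → skip
[2] flags=1000 CS?F → skip
[3] flags=1000 VC?T → r3=0xf0
[4] flags=1010 → (cmp)
[5] flags=1010 LT?T → r0=0xe2
[6] flags=1010 MI?T → r3=0xb2
[7] flags=1010 HI?T → r3=0xc7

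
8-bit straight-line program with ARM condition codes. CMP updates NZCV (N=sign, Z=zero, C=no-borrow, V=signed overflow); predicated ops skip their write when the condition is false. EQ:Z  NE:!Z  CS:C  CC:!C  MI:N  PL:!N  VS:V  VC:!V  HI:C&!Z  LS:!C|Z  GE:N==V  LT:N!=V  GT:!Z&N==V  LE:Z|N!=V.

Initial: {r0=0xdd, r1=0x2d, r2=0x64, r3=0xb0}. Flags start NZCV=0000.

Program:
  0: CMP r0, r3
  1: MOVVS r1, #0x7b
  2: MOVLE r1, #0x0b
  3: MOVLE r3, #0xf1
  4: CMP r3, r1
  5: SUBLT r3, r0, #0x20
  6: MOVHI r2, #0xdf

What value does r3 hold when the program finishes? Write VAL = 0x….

[0] flags=0010 → (cmp)
[1] flags=0010 VS?F → skip
[2] flags=0010 LE?F → skip
[3] flags=0010 LE?F → skip
[4] flags=1010 → (cmp)
[5] flags=1010 LT?T → r3=0xbd
[6] flags=1010 HI?T → r2=0xdf

VAL = 0xbd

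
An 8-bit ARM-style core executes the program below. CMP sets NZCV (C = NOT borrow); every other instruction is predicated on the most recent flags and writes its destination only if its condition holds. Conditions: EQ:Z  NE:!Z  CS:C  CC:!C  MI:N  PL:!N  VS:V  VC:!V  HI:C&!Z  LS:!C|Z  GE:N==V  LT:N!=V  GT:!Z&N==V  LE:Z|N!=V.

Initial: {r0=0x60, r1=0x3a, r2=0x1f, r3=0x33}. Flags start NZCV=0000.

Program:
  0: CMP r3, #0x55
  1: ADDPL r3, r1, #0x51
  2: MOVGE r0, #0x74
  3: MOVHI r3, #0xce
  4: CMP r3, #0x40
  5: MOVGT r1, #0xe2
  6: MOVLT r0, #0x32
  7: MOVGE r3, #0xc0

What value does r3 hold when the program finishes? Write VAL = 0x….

VAL = 0x33

[0] flags=1000 → (cmp)
[1] flags=1000 PL?F → skip
[2] flags=1000 GE?F → skip
[3] flags=1000 HI?F → skip
[4] flags=1000 → (cmp)
[5] flags=1000 GT?F → skip
[6] flags=1000 LT?T → r0=0x32
[7] flags=1000 GE?F → skip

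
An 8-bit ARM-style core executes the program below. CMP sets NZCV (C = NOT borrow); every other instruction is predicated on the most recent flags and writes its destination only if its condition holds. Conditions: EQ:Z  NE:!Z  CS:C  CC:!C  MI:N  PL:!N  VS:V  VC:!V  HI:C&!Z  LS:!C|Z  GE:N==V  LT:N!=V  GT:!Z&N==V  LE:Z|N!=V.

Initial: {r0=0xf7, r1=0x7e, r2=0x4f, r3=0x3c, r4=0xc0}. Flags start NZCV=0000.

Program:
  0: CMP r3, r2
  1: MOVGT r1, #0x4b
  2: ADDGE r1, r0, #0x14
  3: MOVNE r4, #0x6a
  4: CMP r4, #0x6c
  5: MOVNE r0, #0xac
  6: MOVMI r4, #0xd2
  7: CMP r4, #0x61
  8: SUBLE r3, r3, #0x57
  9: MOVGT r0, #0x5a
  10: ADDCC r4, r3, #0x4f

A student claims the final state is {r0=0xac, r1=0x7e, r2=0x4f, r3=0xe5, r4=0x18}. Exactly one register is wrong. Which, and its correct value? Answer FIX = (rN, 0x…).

0: ✓ CMP  NZCV=1000
1: · MOVGT
2: · ADDGE
3: ✓ MOVNE  r4←0x6a
4: ✓ CMP  NZCV=1000
5: ✓ MOVNE  r0←0xac
6: ✓ MOVMI  r4←0xd2
7: ✓ CMP  NZCV=0011
8: ✓ SUBLE  r3←0xe5
9: · MOVGT
10: · ADDCC

FIX = (r4, 0xd2)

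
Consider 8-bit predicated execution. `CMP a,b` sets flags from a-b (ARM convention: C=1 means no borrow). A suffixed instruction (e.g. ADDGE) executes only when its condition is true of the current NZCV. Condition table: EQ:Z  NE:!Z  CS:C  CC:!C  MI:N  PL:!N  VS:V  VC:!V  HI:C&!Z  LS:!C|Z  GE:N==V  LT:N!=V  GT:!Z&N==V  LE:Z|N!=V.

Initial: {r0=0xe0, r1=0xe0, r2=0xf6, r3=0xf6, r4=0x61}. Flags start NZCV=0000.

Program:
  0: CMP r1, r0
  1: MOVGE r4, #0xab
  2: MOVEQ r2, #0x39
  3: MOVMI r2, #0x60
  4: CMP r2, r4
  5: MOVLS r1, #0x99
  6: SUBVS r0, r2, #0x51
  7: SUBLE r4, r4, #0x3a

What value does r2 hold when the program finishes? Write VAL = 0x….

VAL = 0x39

0: ✓ CMP  NZCV=0110
1: ✓ MOVGE  r4←0xab
2: ✓ MOVEQ  r2←0x39
3: · MOVMI
4: ✓ CMP  NZCV=1001
5: ✓ MOVLS  r1←0x99
6: ✓ SUBVS  r0←0xe8
7: · SUBLE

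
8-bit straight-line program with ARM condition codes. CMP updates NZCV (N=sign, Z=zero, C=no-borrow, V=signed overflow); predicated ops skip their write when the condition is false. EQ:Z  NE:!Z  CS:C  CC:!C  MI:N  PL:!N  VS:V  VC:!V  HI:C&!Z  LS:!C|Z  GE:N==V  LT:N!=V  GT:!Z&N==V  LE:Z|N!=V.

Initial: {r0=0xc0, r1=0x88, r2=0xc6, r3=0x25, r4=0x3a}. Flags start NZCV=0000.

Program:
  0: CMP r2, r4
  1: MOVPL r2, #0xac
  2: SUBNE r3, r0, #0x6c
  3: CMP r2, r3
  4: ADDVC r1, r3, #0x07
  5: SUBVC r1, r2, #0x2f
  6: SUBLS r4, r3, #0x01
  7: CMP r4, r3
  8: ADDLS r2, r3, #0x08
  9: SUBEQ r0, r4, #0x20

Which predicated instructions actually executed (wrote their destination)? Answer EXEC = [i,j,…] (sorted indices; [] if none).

EXEC = [2,8]

0: ✓ CMP  NZCV=1010
1: · MOVPL
2: ✓ SUBNE  r3←0x54
3: ✓ CMP  NZCV=0011
4: · ADDVC
5: · SUBVC
6: · SUBLS
7: ✓ CMP  NZCV=1000
8: ✓ ADDLS  r2←0x5c
9: · SUBEQ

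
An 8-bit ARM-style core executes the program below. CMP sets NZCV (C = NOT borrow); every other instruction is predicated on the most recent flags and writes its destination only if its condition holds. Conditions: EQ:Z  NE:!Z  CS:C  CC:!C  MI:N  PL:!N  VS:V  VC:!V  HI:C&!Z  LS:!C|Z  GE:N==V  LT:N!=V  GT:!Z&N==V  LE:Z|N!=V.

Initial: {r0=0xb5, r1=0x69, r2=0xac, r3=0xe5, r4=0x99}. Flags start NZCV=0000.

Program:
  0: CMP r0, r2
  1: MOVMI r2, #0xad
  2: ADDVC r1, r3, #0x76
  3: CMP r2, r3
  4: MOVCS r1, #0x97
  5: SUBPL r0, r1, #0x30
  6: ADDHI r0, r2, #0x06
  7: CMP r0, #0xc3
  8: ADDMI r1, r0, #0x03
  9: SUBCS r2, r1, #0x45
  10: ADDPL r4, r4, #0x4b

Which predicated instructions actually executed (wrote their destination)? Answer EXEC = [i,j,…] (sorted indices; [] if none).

0: ✓ CMP  NZCV=0010
1: · MOVMI
2: ✓ ADDVC  r1←0x5b
3: ✓ CMP  NZCV=1000
4: · MOVCS
5: · SUBPL
6: · ADDHI
7: ✓ CMP  NZCV=1000
8: ✓ ADDMI  r1←0xb8
9: · SUBCS
10: · ADDPL

EXEC = [2,8]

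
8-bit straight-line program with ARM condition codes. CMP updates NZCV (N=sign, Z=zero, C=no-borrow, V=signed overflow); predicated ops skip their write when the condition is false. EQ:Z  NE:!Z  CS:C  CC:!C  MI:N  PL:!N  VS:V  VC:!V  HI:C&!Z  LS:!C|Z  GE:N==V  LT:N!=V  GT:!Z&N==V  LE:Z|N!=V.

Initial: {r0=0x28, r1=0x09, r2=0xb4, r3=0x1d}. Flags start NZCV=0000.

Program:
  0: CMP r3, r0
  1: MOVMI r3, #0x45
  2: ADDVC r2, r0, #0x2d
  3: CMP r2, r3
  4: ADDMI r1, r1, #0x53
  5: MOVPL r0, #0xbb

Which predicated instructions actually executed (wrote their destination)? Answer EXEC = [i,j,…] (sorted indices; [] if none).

[0] flags=1000 → (cmp)
[1] flags=1000 MI?T → r3=0x45
[2] flags=1000 VC?T → r2=0x55
[3] flags=0010 → (cmp)
[4] flags=0010 MI?F → skip
[5] flags=0010 PL?T → r0=0xbb

EXEC = [1,2,5]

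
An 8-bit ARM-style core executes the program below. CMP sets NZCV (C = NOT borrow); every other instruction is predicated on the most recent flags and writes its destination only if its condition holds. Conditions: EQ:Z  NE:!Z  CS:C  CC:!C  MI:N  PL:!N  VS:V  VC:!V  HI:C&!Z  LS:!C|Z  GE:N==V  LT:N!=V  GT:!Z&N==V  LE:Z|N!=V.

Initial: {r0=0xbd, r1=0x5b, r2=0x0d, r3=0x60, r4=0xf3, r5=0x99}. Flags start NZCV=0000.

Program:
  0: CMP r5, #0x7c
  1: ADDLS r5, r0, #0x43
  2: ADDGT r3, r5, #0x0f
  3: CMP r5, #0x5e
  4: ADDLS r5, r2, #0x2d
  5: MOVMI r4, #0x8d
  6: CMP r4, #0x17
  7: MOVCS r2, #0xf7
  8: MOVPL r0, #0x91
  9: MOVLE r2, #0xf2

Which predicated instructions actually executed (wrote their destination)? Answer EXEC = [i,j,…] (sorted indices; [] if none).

EXEC = [7,9]

[0] flags=0011 → (cmp)
[1] flags=0011 LS?F → skip
[2] flags=0011 GT?F → skip
[3] flags=0011 → (cmp)
[4] flags=0011 LS?F → skip
[5] flags=0011 MI?F → skip
[6] flags=1010 → (cmp)
[7] flags=1010 CS?T → r2=0xf7
[8] flags=1010 PL?F → skip
[9] flags=1010 LE?T → r2=0xf2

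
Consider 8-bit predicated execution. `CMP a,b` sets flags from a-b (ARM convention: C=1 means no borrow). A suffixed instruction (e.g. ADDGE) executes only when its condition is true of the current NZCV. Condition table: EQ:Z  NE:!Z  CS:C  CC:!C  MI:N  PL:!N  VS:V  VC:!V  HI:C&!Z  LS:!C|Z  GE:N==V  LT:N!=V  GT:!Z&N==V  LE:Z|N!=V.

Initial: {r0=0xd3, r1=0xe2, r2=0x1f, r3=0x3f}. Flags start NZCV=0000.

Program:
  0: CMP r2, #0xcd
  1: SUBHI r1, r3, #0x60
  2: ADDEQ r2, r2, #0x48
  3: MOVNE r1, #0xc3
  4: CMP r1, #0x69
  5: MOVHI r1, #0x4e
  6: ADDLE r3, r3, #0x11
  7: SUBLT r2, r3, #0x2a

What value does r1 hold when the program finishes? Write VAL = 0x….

[0] flags=0000 → (cmp)
[1] flags=0000 HI?F → skip
[2] flags=0000 EQ?F → skip
[3] flags=0000 NE?T → r1=0xc3
[4] flags=0011 → (cmp)
[5] flags=0011 HI?T → r1=0x4e
[6] flags=0011 LE?T → r3=0x50
[7] flags=0011 LT?T → r2=0x26

VAL = 0x4e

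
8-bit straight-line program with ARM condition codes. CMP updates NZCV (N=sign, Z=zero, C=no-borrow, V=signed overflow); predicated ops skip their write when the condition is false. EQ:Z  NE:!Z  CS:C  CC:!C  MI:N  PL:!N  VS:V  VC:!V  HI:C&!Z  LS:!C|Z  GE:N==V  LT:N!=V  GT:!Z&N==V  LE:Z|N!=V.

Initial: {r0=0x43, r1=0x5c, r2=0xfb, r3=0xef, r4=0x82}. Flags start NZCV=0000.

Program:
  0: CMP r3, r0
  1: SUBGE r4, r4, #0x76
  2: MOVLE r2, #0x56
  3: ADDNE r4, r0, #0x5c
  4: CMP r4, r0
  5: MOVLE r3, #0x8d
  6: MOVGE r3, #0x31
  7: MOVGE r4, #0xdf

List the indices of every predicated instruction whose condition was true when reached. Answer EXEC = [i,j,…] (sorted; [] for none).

0: ✓ CMP  NZCV=1010
1: · SUBGE
2: ✓ MOVLE  r2←0x56
3: ✓ ADDNE  r4←0x9f
4: ✓ CMP  NZCV=0011
5: ✓ MOVLE  r3←0x8d
6: · MOVGE
7: · MOVGE

EXEC = [2,3,5]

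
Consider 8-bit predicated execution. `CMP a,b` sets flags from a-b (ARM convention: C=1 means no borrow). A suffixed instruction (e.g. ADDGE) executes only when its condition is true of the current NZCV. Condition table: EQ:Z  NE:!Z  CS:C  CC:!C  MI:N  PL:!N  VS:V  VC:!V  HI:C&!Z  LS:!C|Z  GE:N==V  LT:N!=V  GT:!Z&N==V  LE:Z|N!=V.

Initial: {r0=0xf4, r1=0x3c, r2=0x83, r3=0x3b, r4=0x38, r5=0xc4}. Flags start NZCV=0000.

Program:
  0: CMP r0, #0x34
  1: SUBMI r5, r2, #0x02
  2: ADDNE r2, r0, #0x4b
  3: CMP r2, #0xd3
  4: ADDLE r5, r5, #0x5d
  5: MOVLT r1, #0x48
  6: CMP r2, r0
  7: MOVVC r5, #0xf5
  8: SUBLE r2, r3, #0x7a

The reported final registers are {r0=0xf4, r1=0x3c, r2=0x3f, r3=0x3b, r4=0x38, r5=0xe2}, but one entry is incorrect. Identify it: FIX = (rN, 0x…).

FIX = (r5, 0xf5)

[0] flags=1010 → (cmp)
[1] flags=1010 MI?T → r5=0x81
[2] flags=1010 NE?T → r2=0x3f
[3] flags=0000 → (cmp)
[4] flags=0000 LE?F → skip
[5] flags=0000 LT?F → skip
[6] flags=0000 → (cmp)
[7] flags=0000 VC?T → r5=0xf5
[8] flags=0000 LE?F → skip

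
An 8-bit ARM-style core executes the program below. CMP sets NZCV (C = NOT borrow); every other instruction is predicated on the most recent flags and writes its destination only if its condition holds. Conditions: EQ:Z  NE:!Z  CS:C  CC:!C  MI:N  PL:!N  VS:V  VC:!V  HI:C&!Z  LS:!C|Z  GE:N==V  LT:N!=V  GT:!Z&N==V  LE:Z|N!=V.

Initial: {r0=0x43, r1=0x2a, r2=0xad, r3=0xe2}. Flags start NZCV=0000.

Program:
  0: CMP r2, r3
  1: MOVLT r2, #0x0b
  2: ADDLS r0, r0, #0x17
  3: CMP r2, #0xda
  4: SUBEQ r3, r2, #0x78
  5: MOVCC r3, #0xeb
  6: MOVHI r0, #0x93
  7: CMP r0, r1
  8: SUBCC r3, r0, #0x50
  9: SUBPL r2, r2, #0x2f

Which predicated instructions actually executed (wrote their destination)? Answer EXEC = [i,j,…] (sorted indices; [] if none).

[0] flags=1000 → (cmp)
[1] flags=1000 LT?T → r2=0x0b
[2] flags=1000 LS?T → r0=0x5a
[3] flags=0000 → (cmp)
[4] flags=0000 EQ?F → skip
[5] flags=0000 CC?T → r3=0xeb
[6] flags=0000 HI?F → skip
[7] flags=0010 → (cmp)
[8] flags=0010 CC?F → skip
[9] flags=0010 PL?T → r2=0xdc

EXEC = [1,2,5,9]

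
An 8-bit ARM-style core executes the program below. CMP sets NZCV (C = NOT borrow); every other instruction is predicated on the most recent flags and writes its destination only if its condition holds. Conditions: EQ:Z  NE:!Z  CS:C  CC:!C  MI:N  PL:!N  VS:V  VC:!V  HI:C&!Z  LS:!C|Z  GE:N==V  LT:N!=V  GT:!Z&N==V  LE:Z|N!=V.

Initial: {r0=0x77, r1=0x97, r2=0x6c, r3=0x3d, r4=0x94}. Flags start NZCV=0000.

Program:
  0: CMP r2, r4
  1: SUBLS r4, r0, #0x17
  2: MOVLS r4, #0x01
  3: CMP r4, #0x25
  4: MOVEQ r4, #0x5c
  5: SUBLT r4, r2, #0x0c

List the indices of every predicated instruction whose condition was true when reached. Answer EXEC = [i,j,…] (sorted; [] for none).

[0] flags=1001 → (cmp)
[1] flags=1001 LS?T → r4=0x60
[2] flags=1001 LS?T → r4=0x01
[3] flags=1000 → (cmp)
[4] flags=1000 EQ?F → skip
[5] flags=1000 LT?T → r4=0x60

EXEC = [1,2,5]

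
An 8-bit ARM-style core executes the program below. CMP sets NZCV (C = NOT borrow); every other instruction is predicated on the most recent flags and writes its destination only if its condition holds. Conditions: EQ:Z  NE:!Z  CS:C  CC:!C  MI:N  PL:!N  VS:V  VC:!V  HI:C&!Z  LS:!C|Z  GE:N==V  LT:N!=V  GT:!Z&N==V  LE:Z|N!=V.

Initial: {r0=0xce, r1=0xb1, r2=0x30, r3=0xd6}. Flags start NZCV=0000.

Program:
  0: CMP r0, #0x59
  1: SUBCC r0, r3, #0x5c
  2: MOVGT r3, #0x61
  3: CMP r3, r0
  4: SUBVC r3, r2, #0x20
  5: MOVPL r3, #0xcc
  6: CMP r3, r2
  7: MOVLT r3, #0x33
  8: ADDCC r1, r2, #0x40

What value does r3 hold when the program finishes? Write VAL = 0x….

VAL = 0x33

[0] flags=0011 → (cmp)
[1] flags=0011 CC?F → skip
[2] flags=0011 GT?F → skip
[3] flags=0010 → (cmp)
[4] flags=0010 VC?T → r3=0x10
[5] flags=0010 PL?T → r3=0xcc
[6] flags=1010 → (cmp)
[7] flags=1010 LT?T → r3=0x33
[8] flags=1010 CC?F → skip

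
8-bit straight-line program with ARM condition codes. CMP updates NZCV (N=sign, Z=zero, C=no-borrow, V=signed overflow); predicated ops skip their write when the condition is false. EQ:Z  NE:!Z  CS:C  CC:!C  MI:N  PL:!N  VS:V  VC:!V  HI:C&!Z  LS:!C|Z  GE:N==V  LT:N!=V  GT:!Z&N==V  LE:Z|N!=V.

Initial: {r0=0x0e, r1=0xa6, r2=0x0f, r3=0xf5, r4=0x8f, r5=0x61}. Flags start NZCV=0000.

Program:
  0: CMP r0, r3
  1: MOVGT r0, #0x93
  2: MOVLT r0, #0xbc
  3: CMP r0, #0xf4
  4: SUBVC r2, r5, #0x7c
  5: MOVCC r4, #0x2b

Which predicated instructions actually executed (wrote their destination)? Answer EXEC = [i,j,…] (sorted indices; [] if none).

EXEC = [1,4,5]

[0] flags=0000 → (cmp)
[1] flags=0000 GT?T → r0=0x93
[2] flags=0000 LT?F → skip
[3] flags=1000 → (cmp)
[4] flags=1000 VC?T → r2=0xe5
[5] flags=1000 CC?T → r4=0x2b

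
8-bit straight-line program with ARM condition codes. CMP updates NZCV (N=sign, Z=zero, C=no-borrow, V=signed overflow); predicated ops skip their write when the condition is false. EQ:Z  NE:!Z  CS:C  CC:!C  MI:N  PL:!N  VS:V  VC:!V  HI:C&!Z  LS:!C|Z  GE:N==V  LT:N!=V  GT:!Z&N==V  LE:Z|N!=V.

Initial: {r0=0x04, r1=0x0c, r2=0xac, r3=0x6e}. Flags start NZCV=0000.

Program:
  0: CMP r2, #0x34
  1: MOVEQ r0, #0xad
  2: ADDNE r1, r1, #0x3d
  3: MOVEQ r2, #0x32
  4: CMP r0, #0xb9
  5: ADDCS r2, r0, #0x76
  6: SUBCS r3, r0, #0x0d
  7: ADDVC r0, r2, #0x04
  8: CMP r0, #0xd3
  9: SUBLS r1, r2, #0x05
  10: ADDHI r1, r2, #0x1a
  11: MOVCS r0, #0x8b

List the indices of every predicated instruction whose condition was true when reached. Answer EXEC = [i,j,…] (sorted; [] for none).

EXEC = [2,7,9]

0: ✓ CMP  NZCV=0011
1: · MOVEQ
2: ✓ ADDNE  r1←0x49
3: · MOVEQ
4: ✓ CMP  NZCV=0000
5: · ADDCS
6: · SUBCS
7: ✓ ADDVC  r0←0xb0
8: ✓ CMP  NZCV=1000
9: ✓ SUBLS  r1←0xa7
10: · ADDHI
11: · MOVCS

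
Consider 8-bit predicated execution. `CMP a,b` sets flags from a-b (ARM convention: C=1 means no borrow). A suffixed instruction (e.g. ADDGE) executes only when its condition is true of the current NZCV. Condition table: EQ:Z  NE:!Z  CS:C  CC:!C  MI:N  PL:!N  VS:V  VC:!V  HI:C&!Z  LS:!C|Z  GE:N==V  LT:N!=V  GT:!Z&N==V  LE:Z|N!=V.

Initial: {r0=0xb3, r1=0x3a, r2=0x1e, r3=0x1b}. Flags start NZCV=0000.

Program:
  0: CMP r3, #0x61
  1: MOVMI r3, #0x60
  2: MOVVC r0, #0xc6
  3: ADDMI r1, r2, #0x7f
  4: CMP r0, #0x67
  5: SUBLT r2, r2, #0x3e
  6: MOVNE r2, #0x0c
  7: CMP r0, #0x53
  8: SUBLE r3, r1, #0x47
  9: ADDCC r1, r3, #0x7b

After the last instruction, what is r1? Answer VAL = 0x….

0: ✓ CMP  NZCV=1000
1: ✓ MOVMI  r3←0x60
2: ✓ MOVVC  r0←0xc6
3: ✓ ADDMI  r1←0x9d
4: ✓ CMP  NZCV=0011
5: ✓ SUBLT  r2←0xe0
6: ✓ MOVNE  r2←0x0c
7: ✓ CMP  NZCV=0011
8: ✓ SUBLE  r3←0x56
9: · ADDCC

VAL = 0x9d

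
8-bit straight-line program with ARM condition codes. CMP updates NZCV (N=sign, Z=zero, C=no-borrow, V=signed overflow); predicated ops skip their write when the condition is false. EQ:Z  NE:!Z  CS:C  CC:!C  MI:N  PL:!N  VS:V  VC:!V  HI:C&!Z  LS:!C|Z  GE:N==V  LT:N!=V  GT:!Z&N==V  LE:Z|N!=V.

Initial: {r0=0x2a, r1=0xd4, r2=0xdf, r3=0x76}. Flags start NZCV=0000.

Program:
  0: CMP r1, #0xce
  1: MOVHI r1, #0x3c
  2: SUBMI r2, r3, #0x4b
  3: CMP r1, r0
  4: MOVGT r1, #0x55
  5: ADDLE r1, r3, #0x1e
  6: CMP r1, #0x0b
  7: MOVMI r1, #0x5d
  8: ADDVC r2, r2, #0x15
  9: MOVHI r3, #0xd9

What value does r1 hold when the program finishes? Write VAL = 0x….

VAL = 0x55

0: ✓ CMP  NZCV=0010
1: ✓ MOVHI  r1←0x3c
2: · SUBMI
3: ✓ CMP  NZCV=0010
4: ✓ MOVGT  r1←0x55
5: · ADDLE
6: ✓ CMP  NZCV=0010
7: · MOVMI
8: ✓ ADDVC  r2←0xf4
9: ✓ MOVHI  r3←0xd9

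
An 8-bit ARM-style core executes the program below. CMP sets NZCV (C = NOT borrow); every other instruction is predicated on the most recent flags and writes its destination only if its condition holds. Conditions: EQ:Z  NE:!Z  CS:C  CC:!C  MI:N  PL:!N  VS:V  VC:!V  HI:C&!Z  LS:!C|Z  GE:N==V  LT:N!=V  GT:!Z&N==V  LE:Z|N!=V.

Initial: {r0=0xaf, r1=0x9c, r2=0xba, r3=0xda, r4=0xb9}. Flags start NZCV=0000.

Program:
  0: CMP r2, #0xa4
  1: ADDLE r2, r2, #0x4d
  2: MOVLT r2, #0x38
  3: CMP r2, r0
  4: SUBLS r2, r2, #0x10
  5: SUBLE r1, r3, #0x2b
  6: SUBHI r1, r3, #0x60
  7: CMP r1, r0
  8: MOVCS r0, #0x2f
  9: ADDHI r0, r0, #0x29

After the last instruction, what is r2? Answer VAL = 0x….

VAL = 0xba

[0] flags=0010 → (cmp)
[1] flags=0010 LE?F → skip
[2] flags=0010 LT?F → skip
[3] flags=0010 → (cmp)
[4] flags=0010 LS?F → skip
[5] flags=0010 LE?F → skip
[6] flags=0010 HI?T → r1=0x7a
[7] flags=1001 → (cmp)
[8] flags=1001 CS?F → skip
[9] flags=1001 HI?F → skip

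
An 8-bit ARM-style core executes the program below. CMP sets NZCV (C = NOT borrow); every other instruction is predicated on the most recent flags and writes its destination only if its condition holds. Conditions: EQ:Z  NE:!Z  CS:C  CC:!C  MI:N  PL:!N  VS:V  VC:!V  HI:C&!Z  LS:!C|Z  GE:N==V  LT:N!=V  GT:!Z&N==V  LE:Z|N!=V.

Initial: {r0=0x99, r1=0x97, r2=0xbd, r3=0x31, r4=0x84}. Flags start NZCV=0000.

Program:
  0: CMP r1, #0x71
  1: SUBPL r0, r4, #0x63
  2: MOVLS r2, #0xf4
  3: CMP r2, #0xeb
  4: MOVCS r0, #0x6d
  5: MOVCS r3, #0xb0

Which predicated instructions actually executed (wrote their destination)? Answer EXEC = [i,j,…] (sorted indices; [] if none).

0: ✓ CMP  NZCV=0011
1: ✓ SUBPL  r0←0x21
2: · MOVLS
3: ✓ CMP  NZCV=1000
4: · MOVCS
5: · MOVCS

EXEC = [1]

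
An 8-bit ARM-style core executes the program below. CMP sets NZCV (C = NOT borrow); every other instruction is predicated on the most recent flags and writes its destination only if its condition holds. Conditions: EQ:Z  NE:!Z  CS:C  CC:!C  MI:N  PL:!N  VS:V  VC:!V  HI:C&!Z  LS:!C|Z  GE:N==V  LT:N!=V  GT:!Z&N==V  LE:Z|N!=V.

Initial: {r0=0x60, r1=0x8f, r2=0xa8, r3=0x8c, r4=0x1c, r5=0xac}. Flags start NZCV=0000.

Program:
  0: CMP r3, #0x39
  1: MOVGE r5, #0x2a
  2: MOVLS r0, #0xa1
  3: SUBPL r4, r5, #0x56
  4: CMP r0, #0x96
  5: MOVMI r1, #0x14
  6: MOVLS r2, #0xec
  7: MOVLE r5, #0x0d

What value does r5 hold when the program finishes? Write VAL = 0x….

VAL = 0xac

0: ✓ CMP  NZCV=0011
1: · MOVGE
2: · MOVLS
3: ✓ SUBPL  r4←0x56
4: ✓ CMP  NZCV=1001
5: ✓ MOVMI  r1←0x14
6: ✓ MOVLS  r2←0xec
7: · MOVLE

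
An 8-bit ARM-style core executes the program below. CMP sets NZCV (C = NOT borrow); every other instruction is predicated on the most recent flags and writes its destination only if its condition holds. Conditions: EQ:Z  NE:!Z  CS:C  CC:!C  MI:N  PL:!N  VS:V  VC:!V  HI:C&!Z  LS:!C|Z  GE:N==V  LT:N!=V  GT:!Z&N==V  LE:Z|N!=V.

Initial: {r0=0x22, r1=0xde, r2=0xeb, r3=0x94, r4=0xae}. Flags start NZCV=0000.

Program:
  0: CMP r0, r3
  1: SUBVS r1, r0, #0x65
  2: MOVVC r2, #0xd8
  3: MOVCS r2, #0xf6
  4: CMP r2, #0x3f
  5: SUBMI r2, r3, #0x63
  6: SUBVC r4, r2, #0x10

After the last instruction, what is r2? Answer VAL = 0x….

VAL = 0x31

0: ✓ CMP  NZCV=1001
1: ✓ SUBVS  r1←0xbd
2: · MOVVC
3: · MOVCS
4: ✓ CMP  NZCV=1010
5: ✓ SUBMI  r2←0x31
6: ✓ SUBVC  r4←0x21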